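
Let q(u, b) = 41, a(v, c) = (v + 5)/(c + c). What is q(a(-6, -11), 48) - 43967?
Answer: -43926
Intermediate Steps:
a(v, c) = (5 + v)/(2*c) (a(v, c) = (5 + v)/((2*c)) = (5 + v)*(1/(2*c)) = (5 + v)/(2*c))
q(a(-6, -11), 48) - 43967 = 41 - 43967 = -43926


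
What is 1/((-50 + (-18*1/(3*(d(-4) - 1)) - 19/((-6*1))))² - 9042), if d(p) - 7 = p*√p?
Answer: -5520165948/37621702225441 - 36697536*I/37621702225441 ≈ -0.00014673 - 9.7543e-7*I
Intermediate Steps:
d(p) = 7 + p^(3/2) (d(p) = 7 + p*√p = 7 + p^(3/2))
1/((-50 + (-18*1/(3*(d(-4) - 1)) - 19/((-6*1))))² - 9042) = 1/((-50 + (-18*1/(3*((7 + (-4)^(3/2)) - 1)) - 19/((-6*1))))² - 9042) = 1/((-50 + (-18*1/(3*((7 - 8*I) - 1)) - 19/(-6)))² - 9042) = 1/((-50 + (-(9/25 + 12*I/25) - 19*(-⅙)))² - 9042) = 1/((-50 + (-18*(18 + 24*I)/900 + 19/6))² - 9042) = 1/((-50 + (-(18 + 24*I)/50 + 19/6))² - 9042) = 1/((-50 + (19/6 - (18 + 24*I)/50))² - 9042) = 1/((-281/6 - (18 + 24*I)/50)² - 9042) = 1/(-9042 + (-281/6 - (18 + 24*I)/50)²)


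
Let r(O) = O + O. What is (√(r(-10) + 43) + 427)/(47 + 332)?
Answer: 427/379 + √23/379 ≈ 1.1393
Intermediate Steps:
r(O) = 2*O
(√(r(-10) + 43) + 427)/(47 + 332) = (√(2*(-10) + 43) + 427)/(47 + 332) = (√(-20 + 43) + 427)/379 = (√23 + 427)*(1/379) = (427 + √23)*(1/379) = 427/379 + √23/379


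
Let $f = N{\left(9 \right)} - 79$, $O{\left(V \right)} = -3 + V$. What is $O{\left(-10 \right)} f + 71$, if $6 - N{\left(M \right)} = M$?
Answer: $1137$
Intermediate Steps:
$N{\left(M \right)} = 6 - M$
$f = -82$ ($f = \left(6 - 9\right) - 79 = -3 - 79 = -82$)
$O{\left(-10 \right)} f + 71 = \left(-3 - 10\right) \left(-82\right) + 71 = \left(-13\right) \left(-82\right) + 71 = 1066 + 71 = 1137$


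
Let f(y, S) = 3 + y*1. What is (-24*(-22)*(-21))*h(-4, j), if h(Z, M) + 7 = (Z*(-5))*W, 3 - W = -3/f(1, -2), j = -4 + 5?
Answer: -753984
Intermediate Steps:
f(y, S) = 3 + y
j = 1
W = 15/4 (W = 3 - (-3)/(3 + 1) = 3 - (-3)/4 = 3 - 1*(-¾) = 3 + ¾ = 15/4 ≈ 3.7500)
h(Z, M) = -7 - 75*Z/4 (h(Z, M) = -7 + (Z*(-5))*(15/4) = -7 - 5*Z*(15/4) = -7 - 75*Z/4)
(-24*(-22)*(-21))*h(-4, j) = (-24*(-22)*(-21))*(-7 - 75/4*(-4)) = (528*(-21))*(-7 + 75) = -11088*68 = -753984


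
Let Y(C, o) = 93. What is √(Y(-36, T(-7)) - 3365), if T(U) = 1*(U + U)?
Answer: 2*I*√818 ≈ 57.201*I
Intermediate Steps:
T(U) = 2*U (T(U) = 1*(2*U) = 2*U)
√(Y(-36, T(-7)) - 3365) = √(93 - 3365) = √(-3272) = 2*I*√818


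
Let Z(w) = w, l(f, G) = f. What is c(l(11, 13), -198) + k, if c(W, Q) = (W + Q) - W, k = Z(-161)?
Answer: -359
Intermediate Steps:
k = -161
c(W, Q) = Q (c(W, Q) = (Q + W) - W = Q)
c(l(11, 13), -198) + k = -198 - 161 = -359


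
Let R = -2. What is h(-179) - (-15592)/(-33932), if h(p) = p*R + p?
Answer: 1514559/8483 ≈ 178.54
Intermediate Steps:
h(p) = -p (h(p) = p*(-2) + p = -2*p + p = -p)
h(-179) - (-15592)/(-33932) = -1*(-179) - (-15592)/(-33932) = 179 - (-15592)*(-1)/33932 = 179 - 1*3898/8483 = 179 - 3898/8483 = 1514559/8483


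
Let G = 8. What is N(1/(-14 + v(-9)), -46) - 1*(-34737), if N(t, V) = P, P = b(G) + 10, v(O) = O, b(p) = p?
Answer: 34755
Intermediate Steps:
P = 18 (P = 8 + 10 = 18)
N(t, V) = 18
N(1/(-14 + v(-9)), -46) - 1*(-34737) = 18 - 1*(-34737) = 18 + 34737 = 34755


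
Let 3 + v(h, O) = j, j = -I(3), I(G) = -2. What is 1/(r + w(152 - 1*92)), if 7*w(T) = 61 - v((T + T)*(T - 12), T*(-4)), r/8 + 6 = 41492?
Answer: 7/2323278 ≈ 3.0130e-6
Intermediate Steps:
r = 331888 (r = -48 + 8*41492 = -48 + 331936 = 331888)
j = 2 (j = -1*(-2) = 2)
v(h, O) = -1 (v(h, O) = -3 + 2 = -1)
w(T) = 62/7 (w(T) = (61 - 1*(-1))/7 = (61 + 1)/7 = (1/7)*62 = 62/7)
1/(r + w(152 - 1*92)) = 1/(331888 + 62/7) = 1/(2323278/7) = 7/2323278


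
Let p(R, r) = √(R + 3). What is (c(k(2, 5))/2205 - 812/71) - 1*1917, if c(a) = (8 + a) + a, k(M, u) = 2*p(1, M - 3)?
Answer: -301905259/156555 ≈ -1928.4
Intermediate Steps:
p(R, r) = √(3 + R)
k(M, u) = 4 (k(M, u) = 2*√(3 + 1) = 2*√4 = 2*2 = 4)
c(a) = 8 + 2*a
(c(k(2, 5))/2205 - 812/71) - 1*1917 = ((8 + 2*4)/2205 - 812/71) - 1*1917 = ((8 + 8)*(1/2205) - 812*1/71) - 1917 = (16*(1/2205) - 812/71) - 1917 = (16/2205 - 812/71) - 1917 = -1789324/156555 - 1917 = -301905259/156555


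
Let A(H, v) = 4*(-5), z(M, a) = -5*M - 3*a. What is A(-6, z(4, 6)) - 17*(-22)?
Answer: 354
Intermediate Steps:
A(H, v) = -20
A(-6, z(4, 6)) - 17*(-22) = -20 - 17*(-22) = -20 + 374 = 354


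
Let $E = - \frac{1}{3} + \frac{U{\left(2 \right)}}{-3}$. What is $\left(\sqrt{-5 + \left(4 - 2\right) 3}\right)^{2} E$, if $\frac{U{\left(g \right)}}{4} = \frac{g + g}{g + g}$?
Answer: $- \frac{5}{3} \approx -1.6667$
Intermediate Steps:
$U{\left(g \right)} = 4$ ($U{\left(g \right)} = 4 \frac{g + g}{g + g} = 4 \frac{2 g}{2 g} = 4 \cdot 2 g \frac{1}{2 g} = 4 \cdot 1 = 4$)
$E = - \frac{5}{3}$ ($E = - \frac{1}{3} + \frac{4}{-3} = \left(-1\right) \frac{1}{3} + 4 \left(- \frac{1}{3}\right) = - \frac{1}{3} - \frac{4}{3} = - \frac{5}{3} \approx -1.6667$)
$\left(\sqrt{-5 + \left(4 - 2\right) 3}\right)^{2} E = \left(\sqrt{-5 + \left(4 - 2\right) 3}\right)^{2} \left(- \frac{5}{3}\right) = \left(\sqrt{-5 + 2 \cdot 3}\right)^{2} \left(- \frac{5}{3}\right) = \left(\sqrt{-5 + 6}\right)^{2} \left(- \frac{5}{3}\right) = \left(\sqrt{1}\right)^{2} \left(- \frac{5}{3}\right) = 1^{2} \left(- \frac{5}{3}\right) = 1 \left(- \frac{5}{3}\right) = - \frac{5}{3}$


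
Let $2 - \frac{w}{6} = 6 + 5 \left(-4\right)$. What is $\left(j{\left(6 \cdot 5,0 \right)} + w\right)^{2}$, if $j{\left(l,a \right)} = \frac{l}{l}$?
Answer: $9409$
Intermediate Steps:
$j{\left(l,a \right)} = 1$
$w = 96$ ($w = 12 - 6 \left(6 + 5 \left(-4\right)\right) = 12 - 6 \left(6 - 20\right) = 12 - -84 = 12 + 84 = 96$)
$\left(j{\left(6 \cdot 5,0 \right)} + w\right)^{2} = \left(1 + 96\right)^{2} = 97^{2} = 9409$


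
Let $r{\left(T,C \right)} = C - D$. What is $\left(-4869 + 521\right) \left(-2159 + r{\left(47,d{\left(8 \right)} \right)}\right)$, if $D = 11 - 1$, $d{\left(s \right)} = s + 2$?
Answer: $9387332$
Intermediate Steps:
$d{\left(s \right)} = 2 + s$
$D = 10$ ($D = 11 - 1 = 10$)
$r{\left(T,C \right)} = -10 + C$ ($r{\left(T,C \right)} = C - 10 = -10 + C$)
$\left(-4869 + 521\right) \left(-2159 + r{\left(47,d{\left(8 \right)} \right)}\right) = \left(-4869 + 521\right) \left(-2159 + \left(-10 + \left(2 + 8\right)\right)\right) = - 4348 \left(-2159 + \left(-10 + 10\right)\right) = - 4348 \left(-2159 + 0\right) = \left(-4348\right) \left(-2159\right) = 9387332$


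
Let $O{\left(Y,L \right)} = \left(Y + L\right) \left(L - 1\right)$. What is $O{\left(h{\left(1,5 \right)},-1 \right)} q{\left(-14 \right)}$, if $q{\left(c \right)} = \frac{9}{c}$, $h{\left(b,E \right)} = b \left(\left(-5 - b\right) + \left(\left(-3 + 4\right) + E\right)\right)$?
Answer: $- \frac{9}{7} \approx -1.2857$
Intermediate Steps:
$h{\left(b,E \right)} = b \left(-4 + E - b\right)$ ($h{\left(b,E \right)} = b \left(\left(-5 - b\right) + \left(1 + E\right)\right) = b \left(-4 + E - b\right)$)
$O{\left(Y,L \right)} = \left(-1 + L\right) \left(L + Y\right)$ ($O{\left(Y,L \right)} = \left(L + Y\right) \left(-1 + L\right) = \left(-1 + L\right) \left(L + Y\right)$)
$O{\left(h{\left(1,5 \right)},-1 \right)} q{\left(-14 \right)} = \left(\left(-1\right)^{2} - -1 - 1 \left(-4 + 5 - 1\right) - 1 \left(-4 + 5 - 1\right)\right) \frac{9}{-14} = \left(1 + 1 - 1 \left(-4 + 5 - 1\right) - 1 \left(-4 + 5 - 1\right)\right) 9 \left(- \frac{1}{14}\right) = \left(1 + 1 - 1 \cdot 0 - 1 \cdot 0\right) \left(- \frac{9}{14}\right) = \left(1 + 1 - 0 - 0\right) \left(- \frac{9}{14}\right) = \left(1 + 1 + 0 + 0\right) \left(- \frac{9}{14}\right) = 2 \left(- \frac{9}{14}\right) = - \frac{9}{7}$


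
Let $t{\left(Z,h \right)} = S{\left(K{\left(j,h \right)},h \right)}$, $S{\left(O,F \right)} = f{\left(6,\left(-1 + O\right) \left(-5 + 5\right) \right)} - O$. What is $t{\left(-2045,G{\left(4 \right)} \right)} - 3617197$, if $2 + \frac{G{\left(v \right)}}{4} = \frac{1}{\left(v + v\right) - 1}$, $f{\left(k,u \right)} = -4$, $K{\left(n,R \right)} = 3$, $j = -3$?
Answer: $-3617204$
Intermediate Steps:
$G{\left(v \right)} = -8 + \frac{4}{-1 + 2 v}$ ($G{\left(v \right)} = -8 + \frac{4}{\left(v + v\right) - 1} = -8 + \frac{4}{2 v - 1} = -8 + \frac{4}{-1 + 2 v}$)
$S{\left(O,F \right)} = -4 - O$
$t{\left(Z,h \right)} = -7$ ($t{\left(Z,h \right)} = -4 - 3 = -7$)
$t{\left(-2045,G{\left(4 \right)} \right)} - 3617197 = -7 - 3617197 = -3617204$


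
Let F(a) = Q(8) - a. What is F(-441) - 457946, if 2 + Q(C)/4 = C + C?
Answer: -457449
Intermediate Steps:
Q(C) = -8 + 8*C (Q(C) = -8 + 4*(C + C) = -8 + 4*(2*C) = -8 + 8*C)
F(a) = 56 - a (F(a) = (-8 + 8*8) - a = (-8 + 64) - a = 56 - a)
F(-441) - 457946 = (56 - 1*(-441)) - 457946 = (56 + 441) - 457946 = 497 - 457946 = -457449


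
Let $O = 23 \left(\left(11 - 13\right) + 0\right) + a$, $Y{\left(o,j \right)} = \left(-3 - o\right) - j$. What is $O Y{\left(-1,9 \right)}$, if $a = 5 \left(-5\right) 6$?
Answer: $2156$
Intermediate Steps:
$a = -150$ ($a = \left(-25\right) 6 = -150$)
$Y{\left(o,j \right)} = -3 - j - o$
$O = -196$ ($O = 23 \left(\left(11 - 13\right) + 0\right) - 150 = 23 \left(-2 + 0\right) - 150 = 23 \left(-2\right) - 150 = -46 - 150 = -196$)
$O Y{\left(-1,9 \right)} = - 196 \left(-3 - 9 - -1\right) = - 196 \left(-3 - 9 + 1\right) = \left(-196\right) \left(-11\right) = 2156$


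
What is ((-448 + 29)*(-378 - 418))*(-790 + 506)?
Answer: -94720816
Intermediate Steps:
((-448 + 29)*(-378 - 418))*(-790 + 506) = -419*(-796)*(-284) = 333524*(-284) = -94720816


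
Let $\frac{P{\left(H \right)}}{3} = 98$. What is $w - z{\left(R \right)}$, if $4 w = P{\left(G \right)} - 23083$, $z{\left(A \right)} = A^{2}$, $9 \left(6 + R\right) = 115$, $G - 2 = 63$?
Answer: $- \frac{1860793}{324} \approx -5743.2$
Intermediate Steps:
$G = 65$ ($G = 2 + 63 = 65$)
$P{\left(H \right)} = 294$ ($P{\left(H \right)} = 3 \cdot 98 = 294$)
$R = \frac{61}{9}$ ($R = -6 + \frac{1}{9} \cdot 115 = -6 + \frac{115}{9} = \frac{61}{9} \approx 6.7778$)
$w = - \frac{22789}{4}$ ($w = \frac{294 - 23083}{4} = \frac{1}{4} \left(-22789\right) = - \frac{22789}{4} \approx -5697.3$)
$w - z{\left(R \right)} = - \frac{22789}{4} - \left(\frac{61}{9}\right)^{2} = - \frac{22789}{4} - \frac{3721}{81} = - \frac{1860793}{324}$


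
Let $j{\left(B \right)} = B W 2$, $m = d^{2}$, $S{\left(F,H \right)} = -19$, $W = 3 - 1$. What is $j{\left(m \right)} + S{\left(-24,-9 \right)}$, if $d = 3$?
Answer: $17$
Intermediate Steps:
$W = 2$
$m = 9$ ($m = 3^{2} = 9$)
$j{\left(B \right)} = 4 B$ ($j{\left(B \right)} = B 2 \cdot 2 = 2 B 2 = 4 B$)
$j{\left(m \right)} + S{\left(-24,-9 \right)} = 4 \cdot 9 - 19 = 36 - 19 = 17$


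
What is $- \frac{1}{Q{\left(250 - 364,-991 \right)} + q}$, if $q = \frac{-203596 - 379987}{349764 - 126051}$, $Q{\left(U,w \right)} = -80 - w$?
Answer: $- \frac{603}{547760} \approx -0.0011008$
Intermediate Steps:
$q = - \frac{1573}{603}$ ($q = - \frac{583583}{223713} = \left(-583583\right) \frac{1}{223713} = - \frac{1573}{603} \approx -2.6086$)
$- \frac{1}{Q{\left(250 - 364,-991 \right)} + q} = - \frac{1}{\left(-80 - -991\right) - \frac{1573}{603}} = - \frac{1}{\left(-80 + 991\right) - \frac{1573}{603}} = - \frac{1}{911 - \frac{1573}{603}} = - \frac{1}{\frac{547760}{603}} = \left(-1\right) \frac{603}{547760} = - \frac{603}{547760}$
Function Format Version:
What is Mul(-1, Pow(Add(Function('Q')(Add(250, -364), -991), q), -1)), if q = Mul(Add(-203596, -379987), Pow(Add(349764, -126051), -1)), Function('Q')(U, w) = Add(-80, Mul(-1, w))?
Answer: Rational(-603, 547760) ≈ -0.0011008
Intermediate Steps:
q = Rational(-1573, 603) (q = Mul(-583583, Pow(223713, -1)) = Mul(-583583, Rational(1, 223713)) = Rational(-1573, 603) ≈ -2.6086)
Mul(-1, Pow(Add(Function('Q')(Add(250, -364), -991), q), -1)) = Mul(-1, Pow(Add(Add(-80, Mul(-1, -991)), Rational(-1573, 603)), -1)) = Mul(-1, Pow(Add(Add(-80, 991), Rational(-1573, 603)), -1)) = Mul(-1, Pow(Add(911, Rational(-1573, 603)), -1)) = Mul(-1, Pow(Rational(547760, 603), -1)) = Mul(-1, Rational(603, 547760)) = Rational(-603, 547760)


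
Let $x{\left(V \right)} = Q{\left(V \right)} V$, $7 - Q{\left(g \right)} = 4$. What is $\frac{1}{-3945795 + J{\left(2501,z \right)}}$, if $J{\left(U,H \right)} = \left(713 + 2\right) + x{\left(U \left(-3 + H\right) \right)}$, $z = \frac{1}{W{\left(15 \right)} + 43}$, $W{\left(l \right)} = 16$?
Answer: $- \frac{59}{234080248} \approx -2.5205 \cdot 10^{-7}$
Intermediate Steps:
$Q{\left(g \right)} = 3$ ($Q{\left(g \right)} = 7 - 4 = 3$)
$x{\left(V \right)} = 3 V$
$z = \frac{1}{59}$ ($z = \frac{1}{16 + 43} = \frac{1}{59} \approx 0.016949$)
$J{\left(U,H \right)} = 715 + 3 U \left(-3 + H\right)$ ($J{\left(U,H \right)} = \left(713 + 2\right) + 3 U \left(-3 + H\right) = 715 + 3 U \left(-3 + H\right)$)
$\frac{1}{-3945795 + J{\left(2501,z \right)}} = \frac{1}{-3945795 + \left(715 + 3 \cdot 2501 \left(-3 + \frac{1}{59}\right)\right)} = \frac{1}{-3945795 + \left(715 + 3 \cdot 2501 \left(- \frac{176}{59}\right)\right)} = \frac{1}{-3945795 + \left(715 - \frac{1320528}{59}\right)} = \frac{1}{-3945795 - \frac{1278343}{59}} = \frac{1}{- \frac{234080248}{59}} = - \frac{59}{234080248}$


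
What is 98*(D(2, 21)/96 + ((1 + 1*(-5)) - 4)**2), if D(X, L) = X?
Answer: 150577/24 ≈ 6274.0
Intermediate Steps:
98*(D(2, 21)/96 + ((1 + 1*(-5)) - 4)**2) = 98*(2/96 + ((1 + 1*(-5)) - 4)**2) = 98*(2*(1/96) + ((1 - 5) - 4)**2) = 98*(1/48 + (-4 - 4)**2) = 98*(1/48 + (-8)**2) = 98*(1/48 + 64) = 98*(3073/48) = 150577/24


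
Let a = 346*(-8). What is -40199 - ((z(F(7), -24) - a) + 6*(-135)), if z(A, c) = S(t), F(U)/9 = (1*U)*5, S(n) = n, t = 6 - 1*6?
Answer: -42157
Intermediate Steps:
a = -2768
t = 0 (t = 6 - 6 = 0)
F(U) = 45*U (F(U) = 9*((1*U)*5) = 9*(U*5) = 9*(5*U) = 45*U)
z(A, c) = 0
-40199 - ((z(F(7), -24) - a) + 6*(-135)) = -40199 - ((0 - 1*(-2768)) + 6*(-135)) = -40199 - ((0 + 2768) - 810) = -40199 - (2768 - 810) = -40199 - 1*1958 = -40199 - 1958 = -42157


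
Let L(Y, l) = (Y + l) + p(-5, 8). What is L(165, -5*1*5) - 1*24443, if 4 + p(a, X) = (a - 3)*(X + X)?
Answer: -24435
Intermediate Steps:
p(a, X) = -4 + 2*X*(-3 + a) (p(a, X) = -4 + (a - 3)*(X + X) = -4 + (-3 + a)*(2*X) = -4 + 2*X*(-3 + a))
L(Y, l) = -132 + Y + l (L(Y, l) = (Y + l) + (-4 - 6*8 + 2*8*(-5)) = (Y + l) + (-4 - 48 - 80) = (Y + l) - 132 = -132 + Y + l)
L(165, -5*1*5) - 1*24443 = (-132 + 165 - 5*1*5) - 1*24443 = (-132 + 165 - 5*5) - 24443 = (-132 + 165 - 25) - 24443 = 8 - 24443 = -24435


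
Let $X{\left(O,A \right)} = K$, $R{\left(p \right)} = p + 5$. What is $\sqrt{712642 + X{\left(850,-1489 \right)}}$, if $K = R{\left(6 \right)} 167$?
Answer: $\sqrt{714479} \approx 845.27$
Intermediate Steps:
$R{\left(p \right)} = 5 + p$
$K = 1837$ ($K = \left(5 + 6\right) 167 = 11 \cdot 167 = 1837$)
$X{\left(O,A \right)} = 1837$
$\sqrt{712642 + X{\left(850,-1489 \right)}} = \sqrt{712642 + 1837} = \sqrt{714479}$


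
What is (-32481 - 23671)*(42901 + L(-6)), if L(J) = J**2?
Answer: -2410998424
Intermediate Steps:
(-32481 - 23671)*(42901 + L(-6)) = (-32481 - 23671)*(42901 + (-6)**2) = -56152*(42901 + 36) = -56152*42937 = -2410998424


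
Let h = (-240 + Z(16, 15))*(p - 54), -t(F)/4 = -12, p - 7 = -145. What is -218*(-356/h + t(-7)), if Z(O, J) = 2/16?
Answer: -60231547/5757 ≈ -10462.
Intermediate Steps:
p = -138 (p = 7 - 145 = -138)
t(F) = 48 (t(F) = -4*(-12) = 48)
Z(O, J) = ⅛ (Z(O, J) = 2*(1/16) = ⅛)
h = 46056 (h = (-240 + ⅛)*(-138 - 54) = -1919/8*(-192) = 46056)
-218*(-356/h + t(-7)) = -218*(-356/46056 + 48) = -218*(-356*1/46056 + 48) = -218*(-89/11514 + 48) = -218*552583/11514 = -60231547/5757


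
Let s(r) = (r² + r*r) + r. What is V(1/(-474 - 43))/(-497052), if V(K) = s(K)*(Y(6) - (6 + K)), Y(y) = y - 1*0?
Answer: 515/68686827058476 ≈ 7.4978e-12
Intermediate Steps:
Y(y) = y (Y(y) = y + 0 = y)
s(r) = r + 2*r² (s(r) = (r² + r²) + r = 2*r² + r = r + 2*r²)
V(K) = -K²*(1 + 2*K) (V(K) = (K*(1 + 2*K))*(6 - (6 + K)) = (K*(1 + 2*K))*(6 + (-6 - K)) = (K*(1 + 2*K))*(-K) = -K²*(1 + 2*K))
V(1/(-474 - 43))/(-497052) = ((1/(-474 - 43))²*(-1 - 2/(-474 - 43)))/(-497052) = ((1/(-517))²*(-1 - 2/(-517)))*(-1/497052) = ((-1/517)²*(-1 - 2*(-1/517)))*(-1/497052) = ((-1 + 2/517)/267289)*(-1/497052) = ((1/267289)*(-515/517))*(-1/497052) = -515/138188413*(-1/497052) = 515/68686827058476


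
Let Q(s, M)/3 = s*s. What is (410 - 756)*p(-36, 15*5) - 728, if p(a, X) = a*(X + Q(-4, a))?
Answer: 1531360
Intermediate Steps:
Q(s, M) = 3*s² (Q(s, M) = 3*(s*s) = 3*s²)
p(a, X) = a*(48 + X) (p(a, X) = a*(X + 3*(-4)²) = a*(X + 3*16) = a*(X + 48) = a*(48 + X))
(410 - 756)*p(-36, 15*5) - 728 = (410 - 756)*(-36*(48 + 15*5)) - 728 = -(-12456)*(48 + 75) - 728 = -(-12456)*123 - 728 = -346*(-4428) - 728 = 1532088 - 728 = 1531360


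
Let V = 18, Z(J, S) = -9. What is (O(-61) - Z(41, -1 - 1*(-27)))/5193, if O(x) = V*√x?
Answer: 1/577 + 2*I*√61/577 ≈ 0.0017331 + 0.027072*I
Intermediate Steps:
O(x) = 18*√x
(O(-61) - Z(41, -1 - 1*(-27)))/5193 = (18*√(-61) - 1*(-9))/5193 = (18*(I*√61) + 9)*(1/5193) = (18*I*√61 + 9)*(1/5193) = (9 + 18*I*√61)*(1/5193) = 1/577 + 2*I*√61/577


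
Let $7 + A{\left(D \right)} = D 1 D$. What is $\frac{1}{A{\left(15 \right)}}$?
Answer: $\frac{1}{218} \approx 0.0045872$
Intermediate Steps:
$A{\left(D \right)} = -7 + D^{2}$ ($A{\left(D \right)} = -7 + D 1 D = -7 + D D = -7 + D^{2}$)
$\frac{1}{A{\left(15 \right)}} = \frac{1}{-7 + 15^{2}} = \frac{1}{-7 + 225} = \frac{1}{218}$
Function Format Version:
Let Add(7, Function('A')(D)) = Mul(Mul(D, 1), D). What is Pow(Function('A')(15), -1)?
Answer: Rational(1, 218) ≈ 0.0045872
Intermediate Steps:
Function('A')(D) = Add(-7, Pow(D, 2)) (Function('A')(D) = Add(-7, Mul(Mul(D, 1), D)) = Add(-7, Mul(D, D)) = Add(-7, Pow(D, 2)))
Pow(Function('A')(15), -1) = Pow(Add(-7, Pow(15, 2)), -1) = Pow(Add(-7, 225), -1) = Pow(218, -1) = Rational(1, 218)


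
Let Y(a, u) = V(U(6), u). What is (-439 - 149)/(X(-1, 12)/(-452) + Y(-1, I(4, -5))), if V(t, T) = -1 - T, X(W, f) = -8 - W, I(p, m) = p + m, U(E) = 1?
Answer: -37968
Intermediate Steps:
I(p, m) = m + p
Y(a, u) = -1 - u
(-439 - 149)/(X(-1, 12)/(-452) + Y(-1, I(4, -5))) = (-439 - 149)/((-8 - 1*(-1))/(-452) + (-1 - (-5 + 4))) = -588/((-8 + 1)*(-1/452) + (-1 - 1*(-1))) = -588/(-7*(-1/452) + (-1 + 1)) = -588/(7/452 + 0) = -588/7/452 = -588*452/7 = -37968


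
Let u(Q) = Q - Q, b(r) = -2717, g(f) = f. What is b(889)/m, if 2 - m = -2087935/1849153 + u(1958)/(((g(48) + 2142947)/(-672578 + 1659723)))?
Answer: -264428879/304539 ≈ -868.29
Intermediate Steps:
u(Q) = 0
m = 5786241/1849153 (m = 2 - (-2087935/1849153 + 0/(((48 + 2142947)/(-672578 + 1659723)))) = 2 - (-2087935*1/1849153 + 0/((2142995/987145))) = 2 - (-2087935/1849153 + 0/((2142995*(1/987145)))) = 2 - (-2087935/1849153 + 0/(428599/197429)) = 2 - (-2087935/1849153 + 0*(197429/428599)) = 2 - (-2087935/1849153 + 0) = 2 - 1*(-2087935/1849153) = 2 + 2087935/1849153 = 5786241/1849153 ≈ 3.1291)
b(889)/m = -2717/5786241/1849153 = -2717*1849153/5786241 = -264428879/304539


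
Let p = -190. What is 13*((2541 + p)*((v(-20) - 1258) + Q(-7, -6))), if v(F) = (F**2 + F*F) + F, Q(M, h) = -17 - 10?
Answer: -15434315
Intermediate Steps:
Q(M, h) = -27
v(F) = F + 2*F**2 (v(F) = (F**2 + F**2) + F = 2*F**2 + F = F + 2*F**2)
13*((2541 + p)*((v(-20) - 1258) + Q(-7, -6))) = 13*((2541 - 190)*((-20*(1 + 2*(-20)) - 1258) - 27)) = 13*(2351*((-20*(1 - 40) - 1258) - 27)) = 13*(2351*((-20*(-39) - 1258) - 27)) = 13*(2351*((780 - 1258) - 27)) = 13*(2351*(-478 - 27)) = 13*(2351*(-505)) = 13*(-1187255) = -15434315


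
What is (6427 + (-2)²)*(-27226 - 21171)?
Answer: -311241107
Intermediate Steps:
(6427 + (-2)²)*(-27226 - 21171) = (6427 + 4)*(-48397) = 6431*(-48397) = -311241107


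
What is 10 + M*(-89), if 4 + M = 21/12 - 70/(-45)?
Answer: 2585/36 ≈ 71.806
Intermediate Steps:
M = -25/36 (M = -4 + (21/12 - 70/(-45)) = -4 + (21*(1/12) - 70*(-1/45)) = -4 + (7/4 + 14/9) = -4 + 119/36 = -25/36 ≈ -0.69444)
10 + M*(-89) = 10 - 25/36*(-89) = 10 + 2225/36 = 2585/36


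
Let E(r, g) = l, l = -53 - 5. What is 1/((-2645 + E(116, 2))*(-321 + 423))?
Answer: -1/275706 ≈ -3.6271e-6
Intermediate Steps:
l = -58
E(r, g) = -58
1/((-2645 + E(116, 2))*(-321 + 423)) = 1/((-2645 - 58)*(-321 + 423)) = 1/(-2703*102) = -1/2703*1/102 = -1/275706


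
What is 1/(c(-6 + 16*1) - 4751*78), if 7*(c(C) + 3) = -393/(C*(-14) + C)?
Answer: -910/337228317 ≈ -2.6985e-6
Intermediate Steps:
c(C) = -3 + 393/(91*C) (c(C) = -3 + (-393/(C*(-14) + C))/7 = -3 + (-393/(-14*C + C))/7 = -3 + (-393*(-1/(13*C)))/7 = -3 + (-(-393)/(13*C))/7 = -3 + (393/(13*C))/7 = -3 + 393/(91*C))
1/(c(-6 + 16*1) - 4751*78) = 1/((-3 + 393/(91*(-6 + 16*1))) - 4751*78) = 1/((-3 + 393/(91*(-6 + 16))) - 370578) = 1/((-3 + (393/91)/10) - 370578) = 1/((-3 + (393/91)*(⅒)) - 370578) = 1/((-3 + 393/910) - 370578) = 1/(-2337/910 - 370578) = 1/(-337228317/910) = -910/337228317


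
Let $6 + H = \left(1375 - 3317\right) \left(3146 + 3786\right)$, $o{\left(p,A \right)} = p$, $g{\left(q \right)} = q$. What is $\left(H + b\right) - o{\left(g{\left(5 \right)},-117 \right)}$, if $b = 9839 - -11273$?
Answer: $-13440843$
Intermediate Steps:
$b = 21112$ ($b = 9839 + 11273 = 21112$)
$H = -13461950$ ($H = -6 + \left(1375 - 3317\right) \left(3146 + 3786\right) = -6 - 13461944 = -13461950$)
$\left(H + b\right) - o{\left(g{\left(5 \right)},-117 \right)} = \left(-13461950 + 21112\right) - 5 = -13440838 - 5 = -13440843$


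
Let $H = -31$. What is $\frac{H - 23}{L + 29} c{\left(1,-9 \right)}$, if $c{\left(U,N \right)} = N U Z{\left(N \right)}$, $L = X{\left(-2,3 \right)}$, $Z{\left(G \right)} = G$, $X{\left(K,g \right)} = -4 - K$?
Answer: $-162$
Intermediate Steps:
$L = -2$ ($L = -4 - -2 = -4 + 2 = -2$)
$c{\left(U,N \right)} = U N^{2}$ ($c{\left(U,N \right)} = N U N = U N^{2}$)
$\frac{H - 23}{L + 29} c{\left(1,-9 \right)} = \frac{-31 - 23}{-2 + 29} \cdot 1 \left(-9\right)^{2} = - \frac{54}{27} \cdot 1 \cdot 81 = \left(-54\right) \frac{1}{27} \cdot 81 = \left(-2\right) 81 = -162$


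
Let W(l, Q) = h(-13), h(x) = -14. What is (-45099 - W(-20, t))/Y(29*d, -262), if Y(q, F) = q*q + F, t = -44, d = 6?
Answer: -45085/30014 ≈ -1.5021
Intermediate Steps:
W(l, Q) = -14
Y(q, F) = F + q**2 (Y(q, F) = q**2 + F = F + q**2)
(-45099 - W(-20, t))/Y(29*d, -262) = (-45099 - 1*(-14))/(-262 + (29*6)**2) = (-45099 + 14)/(-262 + 174**2) = -45085/(-262 + 30276) = -45085/30014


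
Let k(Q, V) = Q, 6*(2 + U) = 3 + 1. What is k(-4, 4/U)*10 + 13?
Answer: -27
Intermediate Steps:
U = -4/3 (U = -2 + (3 + 1)/6 = -2 + (1/6)*4 = -2 + 2/3 = -4/3 ≈ -1.3333)
k(-4, 4/U)*10 + 13 = -4*10 + 13 = -40 + 13 = -27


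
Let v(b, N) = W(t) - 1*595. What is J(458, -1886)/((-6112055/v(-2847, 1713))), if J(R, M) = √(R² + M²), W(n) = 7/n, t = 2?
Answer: 1183*√941690/6112055 ≈ 0.18782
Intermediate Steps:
v(b, N) = -1183/2 (v(b, N) = 7/2 - 1*595 = 7*(½) - 595 = 7/2 - 595 = -1183/2)
J(R, M) = √(M² + R²)
J(458, -1886)/((-6112055/v(-2847, 1713))) = √((-1886)² + 458²)/((-6112055/(-1183/2))) = √(3556996 + 209764)/((-6112055*(-2/1183))) = √3766760/(12224110/1183) = (2*√941690)*(1183/12224110) = 1183*√941690/6112055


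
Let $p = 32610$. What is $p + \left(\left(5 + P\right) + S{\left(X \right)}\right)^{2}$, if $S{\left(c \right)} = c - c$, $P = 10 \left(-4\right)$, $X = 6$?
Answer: $33835$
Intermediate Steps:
$P = -40$
$S{\left(c \right)} = 0$
$p + \left(\left(5 + P\right) + S{\left(X \right)}\right)^{2} = 32610 + \left(\left(5 - 40\right) + 0\right)^{2} = 32610 + \left(-35 + 0\right)^{2} = 32610 + \left(-35\right)^{2} = 32610 + 1225 = 33835$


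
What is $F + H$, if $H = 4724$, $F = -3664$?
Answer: $1060$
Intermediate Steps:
$F + H = -3664 + 4724 = 1060$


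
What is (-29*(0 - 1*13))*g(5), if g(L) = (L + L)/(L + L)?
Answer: 377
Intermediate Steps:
g(L) = 1 (g(L) = (2*L)/((2*L)) = (2*L)*(1/(2*L)) = 1)
(-29*(0 - 1*13))*g(5) = -29*(0 - 1*13)*1 = -29*(0 - 13)*1 = -29*(-13)*1 = 377*1 = 377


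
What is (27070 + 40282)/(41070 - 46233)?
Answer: -67352/5163 ≈ -13.045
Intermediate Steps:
(27070 + 40282)/(41070 - 46233) = 67352/(-5163) = 67352*(-1/5163) = -67352/5163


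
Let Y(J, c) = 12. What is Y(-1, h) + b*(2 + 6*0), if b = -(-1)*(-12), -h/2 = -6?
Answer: -12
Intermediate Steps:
h = 12 (h = -2*(-6) = 12)
b = -12 (b = -1*12 = -12)
Y(-1, h) + b*(2 + 6*0) = 12 - 12*(2 + 6*0) = 12 - 12*(2 + 0) = 12 - 12*2 = 12 - 24 = -12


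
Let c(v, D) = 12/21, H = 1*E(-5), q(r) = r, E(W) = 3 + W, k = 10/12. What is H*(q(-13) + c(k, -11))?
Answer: 174/7 ≈ 24.857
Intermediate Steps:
k = ⅚ (k = 10*(1/12) = ⅚ ≈ 0.83333)
H = -2 (H = 1*(3 - 5) = 1*(-2) = -2)
c(v, D) = 4/7 (c(v, D) = 12*(1/21) = 4/7)
H*(q(-13) + c(k, -11)) = -2*(-13 + 4/7) = -2*(-87/7) = 174/7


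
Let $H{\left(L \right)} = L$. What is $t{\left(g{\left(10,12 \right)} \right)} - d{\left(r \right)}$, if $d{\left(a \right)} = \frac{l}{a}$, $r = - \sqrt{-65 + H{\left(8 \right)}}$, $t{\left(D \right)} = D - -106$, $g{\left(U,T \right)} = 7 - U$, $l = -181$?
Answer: $103 + \frac{181 i \sqrt{57}}{57} \approx 103.0 + 23.974 i$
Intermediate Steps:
$t{\left(D \right)} = 106 + D$ ($t{\left(D \right)} = D + 106 = 106 + D$)
$r = - i \sqrt{57}$ ($r = - \sqrt{-65 + 8} = - \sqrt{-57} = - i \sqrt{57} \approx - 7.5498 i$)
$d{\left(a \right)} = - \frac{181}{a}$
$t{\left(g{\left(10,12 \right)} \right)} - d{\left(r \right)} = \left(106 + \left(7 - 10\right)\right) - - \frac{181}{\left(-1\right) i \sqrt{57}} = \left(106 + \left(7 - 10\right)\right) - - 181 \frac{i \sqrt{57}}{57} = \left(106 - 3\right) - - \frac{181 i \sqrt{57}}{57} = 103 + \frac{181 i \sqrt{57}}{57}$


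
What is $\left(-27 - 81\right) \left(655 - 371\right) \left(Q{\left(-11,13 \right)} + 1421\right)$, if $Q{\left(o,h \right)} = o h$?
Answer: $-39198816$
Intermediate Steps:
$Q{\left(o,h \right)} = h o$
$\left(-27 - 81\right) \left(655 - 371\right) \left(Q{\left(-11,13 \right)} + 1421\right) = \left(-27 - 81\right) \left(655 - 371\right) \left(13 \left(-11\right) + 1421\right) = \left(-108\right) 284 \left(-143 + 1421\right) = \left(-30672\right) 1278 = -39198816$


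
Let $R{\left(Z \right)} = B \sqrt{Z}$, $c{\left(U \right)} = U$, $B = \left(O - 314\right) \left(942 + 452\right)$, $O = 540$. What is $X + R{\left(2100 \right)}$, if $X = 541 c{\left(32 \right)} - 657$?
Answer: $16655 + 3150440 \sqrt{21} \approx 1.4454 \cdot 10^{7}$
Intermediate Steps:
$B = 315044$ ($B = \left(540 - 314\right) \left(942 + 452\right) = 226 \cdot 1394 = 315044$)
$X = 16655$ ($X = 541 \cdot 32 - 657 = 17312 - 657 = 16655$)
$R{\left(Z \right)} = 315044 \sqrt{Z}$
$X + R{\left(2100 \right)} = 16655 + 315044 \sqrt{2100} = 16655 + 315044 \cdot 10 \sqrt{21} = 16655 + 3150440 \sqrt{21}$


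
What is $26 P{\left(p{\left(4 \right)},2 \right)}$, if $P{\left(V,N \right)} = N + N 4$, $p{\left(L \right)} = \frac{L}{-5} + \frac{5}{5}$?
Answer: $260$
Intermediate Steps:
$p{\left(L \right)} = 1 - \frac{L}{5}$ ($p{\left(L \right)} = L \left(- \frac{1}{5}\right) + 5 \cdot \frac{1}{5} = - \frac{L}{5} + 1 = 1 - \frac{L}{5}$)
$P{\left(V,N \right)} = 5 N$ ($P{\left(V,N \right)} = N + 4 N = 5 N$)
$26 P{\left(p{\left(4 \right)},2 \right)} = 26 \cdot 5 \cdot 2 = 26 \cdot 10 = 260$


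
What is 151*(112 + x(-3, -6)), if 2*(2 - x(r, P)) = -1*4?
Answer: 17516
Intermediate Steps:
x(r, P) = 4 (x(r, P) = 2 - (-1)*4/2 = 2 - 1/2*(-4) = 2 + 2 = 4)
151*(112 + x(-3, -6)) = 151*(112 + 4) = 151*116 = 17516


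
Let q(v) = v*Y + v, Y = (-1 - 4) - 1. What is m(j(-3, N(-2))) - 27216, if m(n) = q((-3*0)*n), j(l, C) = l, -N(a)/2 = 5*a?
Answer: -27216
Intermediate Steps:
Y = -6 (Y = -5 - 1 = -6)
N(a) = -10*a
q(v) = -5*v (q(v) = v*(-6) + v = -6*v + v = -5*v)
m(n) = 0 (m(n) = -5*(-3*0)*n = -0*n = -5*0 = 0)
m(j(-3, N(-2))) - 27216 = 0 - 27216 = -27216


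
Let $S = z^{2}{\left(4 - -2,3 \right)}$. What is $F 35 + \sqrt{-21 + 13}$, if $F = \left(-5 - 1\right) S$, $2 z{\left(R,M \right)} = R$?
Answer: $-1890 + 2 i \sqrt{2} \approx -1890.0 + 2.8284 i$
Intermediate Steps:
$z{\left(R,M \right)} = \frac{R}{2}$
$S = 9$ ($S = \left(\frac{4 - -2}{2}\right)^{2} = \left(\frac{4 + 2}{2}\right)^{2} = \left(\frac{1}{2} \cdot 6\right)^{2} = 3^{2} = 9$)
$F = -54$ ($F = \left(-5 - 1\right) 9 = \left(-6\right) 9 = -54$)
$F 35 + \sqrt{-21 + 13} = \left(-54\right) 35 + \sqrt{-21 + 13} = -1890 + \sqrt{-8} = -1890 + 2 i \sqrt{2}$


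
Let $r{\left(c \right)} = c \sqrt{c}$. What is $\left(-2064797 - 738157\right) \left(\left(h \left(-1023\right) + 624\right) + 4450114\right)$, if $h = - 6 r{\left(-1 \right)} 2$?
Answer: $-12475213880052 + 34409063304 i \approx -1.2475 \cdot 10^{13} + 3.4409 \cdot 10^{10} i$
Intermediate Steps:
$r{\left(c \right)} = c^{\frac{3}{2}}$
$h = 12 i$ ($h = - 6 \left(-1\right)^{\frac{3}{2}} \cdot 2 = - 6 \left(- i\right) 2 = 6 i 2 = 12 i \approx 12.0 i$)
$\left(-2064797 - 738157\right) \left(\left(h \left(-1023\right) + 624\right) + 4450114\right) = \left(-2064797 - 738157\right) \left(\left(12 i \left(-1023\right) + 624\right) + 4450114\right) = - 2802954 \left(\left(- 12276 i + 624\right) + 4450114\right) = - 2802954 \left(\left(624 - 12276 i\right) + 4450114\right) = - 2802954 \left(4450738 - 12276 i\right) = -12475213880052 + 34409063304 i$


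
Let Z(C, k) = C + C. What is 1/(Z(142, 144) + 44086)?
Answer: 1/44370 ≈ 2.2538e-5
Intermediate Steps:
Z(C, k) = 2*C
1/(Z(142, 144) + 44086) = 1/(2*142 + 44086) = 1/(284 + 44086) = 1/44370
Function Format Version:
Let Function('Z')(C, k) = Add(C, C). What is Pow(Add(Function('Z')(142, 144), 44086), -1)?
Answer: Rational(1, 44370) ≈ 2.2538e-5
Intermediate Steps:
Function('Z')(C, k) = Mul(2, C)
Pow(Add(Function('Z')(142, 144), 44086), -1) = Pow(Add(Mul(2, 142), 44086), -1) = Pow(Add(284, 44086), -1) = Pow(44370, -1) = Rational(1, 44370)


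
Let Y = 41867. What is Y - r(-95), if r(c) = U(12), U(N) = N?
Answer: 41855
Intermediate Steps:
r(c) = 12
Y - r(-95) = 41867 - 1*12 = 41867 - 12 = 41855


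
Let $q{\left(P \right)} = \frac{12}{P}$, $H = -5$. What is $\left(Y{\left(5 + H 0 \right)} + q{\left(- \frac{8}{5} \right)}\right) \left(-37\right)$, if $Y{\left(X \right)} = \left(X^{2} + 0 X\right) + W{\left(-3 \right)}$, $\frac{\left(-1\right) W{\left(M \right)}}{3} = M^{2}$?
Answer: $\frac{703}{2} \approx 351.5$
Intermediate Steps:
$W{\left(M \right)} = - 3 M^{2}$
$Y{\left(X \right)} = -27 + X^{2}$ ($Y{\left(X \right)} = \left(X^{2} + 0 X\right) - 3 \left(-3\right)^{2} = \left(X^{2} + 0\right) - 27 = X^{2} - 27 = -27 + X^{2}$)
$\left(Y{\left(5 + H 0 \right)} + q{\left(- \frac{8}{5} \right)}\right) \left(-37\right) = \left(\left(-27 + \left(5 - 0\right)^{2}\right) + \frac{12}{\left(-8\right) \frac{1}{5}}\right) \left(-37\right) = \left(\left(-27 + \left(5 + 0\right)^{2}\right) + \frac{12}{\left(-8\right) \frac{1}{5}}\right) \left(-37\right) = \left(\left(-27 + 5^{2}\right) + \frac{12}{- \frac{8}{5}}\right) \left(-37\right) = \left(\left(-27 + 25\right) + 12 \left(- \frac{5}{8}\right)\right) \left(-37\right) = \left(-2 - \frac{15}{2}\right) \left(-37\right) = \left(- \frac{19}{2}\right) \left(-37\right) = \frac{703}{2}$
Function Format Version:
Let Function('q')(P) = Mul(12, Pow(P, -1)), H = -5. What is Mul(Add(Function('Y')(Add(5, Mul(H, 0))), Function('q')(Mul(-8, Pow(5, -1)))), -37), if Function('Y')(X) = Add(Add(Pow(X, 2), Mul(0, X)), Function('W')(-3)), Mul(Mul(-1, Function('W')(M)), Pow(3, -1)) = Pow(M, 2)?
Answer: Rational(703, 2) ≈ 351.50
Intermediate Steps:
Function('W')(M) = Mul(-3, Pow(M, 2))
Function('Y')(X) = Add(-27, Pow(X, 2)) (Function('Y')(X) = Add(Add(Pow(X, 2), Mul(0, X)), Mul(-3, Pow(-3, 2))) = Add(Add(Pow(X, 2), 0), Mul(-3, 9)) = Add(Pow(X, 2), -27) = Add(-27, Pow(X, 2)))
Mul(Add(Function('Y')(Add(5, Mul(H, 0))), Function('q')(Mul(-8, Pow(5, -1)))), -37) = Mul(Add(Add(-27, Pow(Add(5, Mul(-5, 0)), 2)), Mul(12, Pow(Mul(-8, Pow(5, -1)), -1))), -37) = Mul(Add(Add(-27, Pow(Add(5, 0), 2)), Mul(12, Pow(Mul(-8, Rational(1, 5)), -1))), -37) = Mul(Add(Add(-27, Pow(5, 2)), Mul(12, Pow(Rational(-8, 5), -1))), -37) = Mul(Add(Add(-27, 25), Mul(12, Rational(-5, 8))), -37) = Mul(Add(-2, Rational(-15, 2)), -37) = Mul(Rational(-19, 2), -37) = Rational(703, 2)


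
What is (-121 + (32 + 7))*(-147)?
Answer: 12054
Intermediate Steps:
(-121 + (32 + 7))*(-147) = (-121 + 39)*(-147) = -82*(-147) = 12054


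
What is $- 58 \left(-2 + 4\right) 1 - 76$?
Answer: $-192$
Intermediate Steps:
$- 58 \left(-2 + 4\right) 1 - 76 = - 58 \cdot 2 \cdot 1 - 76 = \left(-58\right) 2 - 76 = -116 - 76 = -192$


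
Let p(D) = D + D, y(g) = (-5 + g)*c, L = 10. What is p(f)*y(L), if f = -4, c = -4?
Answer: 160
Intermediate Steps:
y(g) = 20 - 4*g (y(g) = (-5 + g)*(-4) = 20 - 4*g)
p(D) = 2*D
p(f)*y(L) = (2*(-4))*(20 - 4*10) = -8*(20 - 40) = -8*(-20) = 160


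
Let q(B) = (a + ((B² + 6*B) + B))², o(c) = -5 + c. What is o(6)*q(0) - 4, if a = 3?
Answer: 5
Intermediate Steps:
q(B) = (3 + B² + 7*B)² (q(B) = (3 + ((B² + 6*B) + B))² = (3 + (B² + 7*B))² = (3 + B² + 7*B)²)
o(6)*q(0) - 4 = (-5 + 6)*(3 + 0² + 7*0)² - 4 = 1*(3 + 0 + 0)² - 4 = 1*3² - 4 = 1*9 - 4 = 9 - 4 = 5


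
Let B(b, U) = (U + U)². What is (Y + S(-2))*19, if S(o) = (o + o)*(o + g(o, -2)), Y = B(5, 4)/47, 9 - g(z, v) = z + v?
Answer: -38076/47 ≈ -810.13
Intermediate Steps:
B(b, U) = 4*U² (B(b, U) = (2*U)² = 4*U²)
g(z, v) = 9 - v - z (g(z, v) = 9 - (z + v) = 9 - (v + z) = 9 + (-v - z) = 9 - v - z)
Y = 64/47 (Y = (4*4²)/47 = (4*16)*(1/47) = 64*(1/47) = 64/47 ≈ 1.3617)
S(o) = 22*o (S(o) = (o + o)*(o + (9 - 1*(-2) - o)) = (2*o)*(o + (9 + 2 - o)) = (2*o)*(o + (11 - o)) = (2*o)*11 = 22*o)
(Y + S(-2))*19 = (64/47 + 22*(-2))*19 = (64/47 - 44)*19 = -2004/47*19 = -38076/47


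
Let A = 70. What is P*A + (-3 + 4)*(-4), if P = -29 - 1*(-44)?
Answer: 1046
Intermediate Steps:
P = 15 (P = -29 + 44 = 15)
P*A + (-3 + 4)*(-4) = 15*70 + (-3 + 4)*(-4) = 1050 + 1*(-4) = 1050 - 4 = 1046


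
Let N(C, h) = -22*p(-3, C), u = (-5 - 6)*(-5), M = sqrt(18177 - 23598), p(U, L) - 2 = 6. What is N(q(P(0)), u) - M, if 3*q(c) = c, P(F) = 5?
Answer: -176 - I*sqrt(5421) ≈ -176.0 - 73.627*I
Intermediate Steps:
p(U, L) = 8 (p(U, L) = 2 + 6 = 8)
q(c) = c/3
M = I*sqrt(5421) (M = sqrt(-5421) = I*sqrt(5421) ≈ 73.627*I)
u = 55 (u = -11*(-5) = 55)
N(C, h) = -176 (N(C, h) = -22*8 = -176)
N(q(P(0)), u) - M = -176 - I*sqrt(5421)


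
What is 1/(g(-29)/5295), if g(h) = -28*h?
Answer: 5295/812 ≈ 6.5209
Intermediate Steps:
1/(g(-29)/5295) = 1/(-28*(-29)/5295) = 1/(812*(1/5295)) = 1/(812/5295) = 5295/812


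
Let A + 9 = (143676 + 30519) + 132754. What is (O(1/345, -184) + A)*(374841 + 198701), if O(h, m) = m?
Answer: 175937449752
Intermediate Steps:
A = 306940 (A = -9 + ((143676 + 30519) + 132754) = -9 + (174195 + 132754) = -9 + 306949 = 306940)
(O(1/345, -184) + A)*(374841 + 198701) = (-184 + 306940)*(374841 + 198701) = 306756*573542 = 175937449752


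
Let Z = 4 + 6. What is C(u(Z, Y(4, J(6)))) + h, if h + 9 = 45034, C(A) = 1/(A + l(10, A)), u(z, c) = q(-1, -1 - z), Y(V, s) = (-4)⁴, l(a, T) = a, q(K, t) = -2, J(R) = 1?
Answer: 360201/8 ≈ 45025.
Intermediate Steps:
Y(V, s) = 256
Z = 10
u(z, c) = -2
C(A) = 1/(10 + A) (C(A) = 1/(A + 10) = 1/(10 + A))
h = 45025 (h = -9 + 45034 = 45025)
C(u(Z, Y(4, J(6)))) + h = 1/(10 - 2) + 45025 = 1/8 + 45025 = ⅛ + 45025 = 360201/8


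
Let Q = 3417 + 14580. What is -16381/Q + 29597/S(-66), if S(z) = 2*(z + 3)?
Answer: -25462915/107982 ≈ -235.81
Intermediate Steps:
S(z) = 6 + 2*z (S(z) = 2*(3 + z) = 6 + 2*z)
Q = 17997
-16381/Q + 29597/S(-66) = -16381/17997 + 29597/(6 + 2*(-66)) = -16381*1/17997 + 29597/(6 - 132) = -16381/17997 + 29597/(-126) = -16381/17997 + 29597*(-1/126) = -16381/17997 - 29597/126 = -25462915/107982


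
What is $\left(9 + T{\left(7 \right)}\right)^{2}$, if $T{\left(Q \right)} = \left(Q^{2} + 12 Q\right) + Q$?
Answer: $22201$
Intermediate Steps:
$T{\left(Q \right)} = Q^{2} + 13 Q$
$\left(9 + T{\left(7 \right)}\right)^{2} = \left(9 + 7 \left(13 + 7\right)\right)^{2} = \left(9 + 7 \cdot 20\right)^{2} = \left(9 + 140\right)^{2} = 149^{2} = 22201$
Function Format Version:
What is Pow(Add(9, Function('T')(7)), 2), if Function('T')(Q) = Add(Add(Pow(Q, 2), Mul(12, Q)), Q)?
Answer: 22201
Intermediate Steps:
Function('T')(Q) = Add(Pow(Q, 2), Mul(13, Q))
Pow(Add(9, Function('T')(7)), 2) = Pow(Add(9, Mul(7, Add(13, 7))), 2) = Pow(Add(9, Mul(7, 20)), 2) = Pow(Add(9, 140), 2) = Pow(149, 2) = 22201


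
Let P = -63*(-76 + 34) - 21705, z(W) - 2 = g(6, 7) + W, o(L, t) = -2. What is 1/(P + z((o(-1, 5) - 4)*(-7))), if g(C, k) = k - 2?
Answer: -1/19010 ≈ -5.2604e-5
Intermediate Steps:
g(C, k) = -2 + k
z(W) = 7 + W (z(W) = 2 + ((-2 + 7) + W) = 2 + (5 + W) = 7 + W)
P = -19059 (P = -63*(-42) - 21705 = 2646 - 21705 = -19059)
1/(P + z((o(-1, 5) - 4)*(-7))) = 1/(-19059 + (7 + (-2 - 4)*(-7))) = 1/(-19059 + (7 - 6*(-7))) = 1/(-19059 + (7 + 42)) = 1/(-19059 + 49) = 1/(-19010) = -1/19010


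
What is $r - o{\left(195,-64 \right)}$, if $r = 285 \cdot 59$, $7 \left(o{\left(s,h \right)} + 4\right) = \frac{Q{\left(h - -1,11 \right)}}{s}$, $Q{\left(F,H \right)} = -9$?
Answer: $\frac{7652648}{455} \approx 16819.0$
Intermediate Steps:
$o{\left(s,h \right)} = -4 - \frac{9}{7 s}$ ($o{\left(s,h \right)} = -4 + \frac{\left(-9\right) \frac{1}{s}}{7} = -4 - \frac{9}{7 s}$)
$r = 16815$
$r - o{\left(195,-64 \right)} = 16815 - \left(-4 - \frac{9}{7 \cdot 195}\right) = 16815 - \left(-4 - \frac{3}{455}\right) = 16815 - - \frac{1823}{455} = 16815 + \frac{1823}{455} = \frac{7652648}{455}$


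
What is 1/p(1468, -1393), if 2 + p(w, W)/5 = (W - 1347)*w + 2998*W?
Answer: -1/40992680 ≈ -2.4395e-8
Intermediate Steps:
p(w, W) = -10 + 14990*W + 5*w*(-1347 + W) (p(w, W) = -10 + 5*((W - 1347)*w + 2998*W) = -10 + 5*((-1347 + W)*w + 2998*W) = -10 + 5*(w*(-1347 + W) + 2998*W) = -10 + 5*(2998*W + w*(-1347 + W)) = -10 + (14990*W + 5*w*(-1347 + W)) = -10 + 14990*W + 5*w*(-1347 + W))
1/p(1468, -1393) = 1/(-10 - 6735*1468 + 14990*(-1393) + 5*(-1393)*1468) = 1/(-10 - 9886980 - 20881070 - 10224620) = 1/(-40992680) = -1/40992680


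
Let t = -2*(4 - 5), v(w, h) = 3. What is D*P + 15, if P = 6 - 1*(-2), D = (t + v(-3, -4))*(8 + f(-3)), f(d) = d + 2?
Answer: 295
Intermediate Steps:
f(d) = 2 + d
t = 2 (t = -2*(-1) = 2)
D = 35 (D = (2 + 3)*(8 + (2 - 3)) = 5*(8 - 1) = 5*7 = 35)
P = 8 (P = 6 + 2 = 8)
D*P + 15 = 35*8 + 15 = 280 + 15 = 295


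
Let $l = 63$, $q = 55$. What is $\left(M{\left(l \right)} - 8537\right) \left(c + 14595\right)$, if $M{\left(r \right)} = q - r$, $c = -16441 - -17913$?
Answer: $-137292515$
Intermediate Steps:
$c = 1472$ ($c = -16441 + 17913 = 1472$)
$M{\left(r \right)} = 55 - r$
$\left(M{\left(l \right)} - 8537\right) \left(c + 14595\right) = \left(\left(55 - 63\right) - 8537\right) \left(1472 + 14595\right) = \left(\left(55 - 63\right) - 8537\right) 16067 = \left(-8 - 8537\right) 16067 = \left(-8545\right) 16067 = -137292515$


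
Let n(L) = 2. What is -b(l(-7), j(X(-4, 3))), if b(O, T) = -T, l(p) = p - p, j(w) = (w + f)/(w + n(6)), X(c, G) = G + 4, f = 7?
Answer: 14/9 ≈ 1.5556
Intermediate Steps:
X(c, G) = 4 + G
j(w) = (7 + w)/(2 + w) (j(w) = (w + 7)/(w + 2) = (7 + w)/(2 + w))
l(p) = 0
-b(l(-7), j(X(-4, 3))) = -(-1)*(7 + (4 + 3))/(2 + (4 + 3)) = -(-1)*(7 + 7)/(2 + 7) = -(-1)*14/9 = -1*(-14/9) = 14/9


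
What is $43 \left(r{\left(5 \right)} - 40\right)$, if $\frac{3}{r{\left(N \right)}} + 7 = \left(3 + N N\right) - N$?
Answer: $- \frac{27391}{16} \approx -1711.9$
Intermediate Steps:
$r{\left(N \right)} = \frac{3}{-4 + N^{2} - N}$ ($r{\left(N \right)} = \frac{3}{-7 - \left(-3 + N - N N\right)} = \frac{3}{-7 - \left(-3 + N - N^{2}\right)} = \frac{3}{-7 + \left(3 + N^{2} - N\right)} = \frac{3}{-4 + N^{2} - N}$)
$43 \left(r{\left(5 \right)} - 40\right) = 43 \left(\frac{3}{-4 + 5^{2} - 5} - 40\right) = 43 \left(\frac{3}{-4 + 25 - 5} - 40\right) = 43 \left(\frac{3}{16} - 40\right) = 43 \left(- \frac{637}{16}\right) = - \frac{27391}{16}$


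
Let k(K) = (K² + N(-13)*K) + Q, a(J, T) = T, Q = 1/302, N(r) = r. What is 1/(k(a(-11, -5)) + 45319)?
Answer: 302/13713519 ≈ 2.2022e-5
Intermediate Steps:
Q = 1/302 ≈ 0.0033113
k(K) = 1/302 + K² - 13*K (k(K) = (K² - 13*K) + 1/302 = 1/302 + K² - 13*K)
1/(k(a(-11, -5)) + 45319) = 1/((1/302 + (-5)² - 13*(-5)) + 45319) = 1/((1/302 + 25 + 65) + 45319) = 1/(27181/302 + 45319) = 1/(13713519/302) = 302/13713519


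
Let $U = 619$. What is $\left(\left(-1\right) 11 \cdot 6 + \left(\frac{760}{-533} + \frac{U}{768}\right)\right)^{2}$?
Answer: $\frac{743677824988849}{167562510336} \approx 4438.2$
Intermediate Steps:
$\left(\left(-1\right) 11 \cdot 6 + \left(\frac{760}{-533} + \frac{U}{768}\right)\right)^{2} = \left(\left(-1\right) 11 \cdot 6 + \left(\frac{760}{-533} + \frac{619}{768}\right)\right)^{2} = \left(\left(-11\right) 6 + \left(760 \left(- \frac{1}{533}\right) + 619 \cdot \frac{1}{768}\right)\right)^{2} = \left(-66 + \left(- \frac{760}{533} + \frac{619}{768}\right)\right)^{2} = \left(-66 - \frac{253753}{409344}\right)^{2} = \left(- \frac{27270457}{409344}\right)^{2} = \frac{743677824988849}{167562510336}$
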